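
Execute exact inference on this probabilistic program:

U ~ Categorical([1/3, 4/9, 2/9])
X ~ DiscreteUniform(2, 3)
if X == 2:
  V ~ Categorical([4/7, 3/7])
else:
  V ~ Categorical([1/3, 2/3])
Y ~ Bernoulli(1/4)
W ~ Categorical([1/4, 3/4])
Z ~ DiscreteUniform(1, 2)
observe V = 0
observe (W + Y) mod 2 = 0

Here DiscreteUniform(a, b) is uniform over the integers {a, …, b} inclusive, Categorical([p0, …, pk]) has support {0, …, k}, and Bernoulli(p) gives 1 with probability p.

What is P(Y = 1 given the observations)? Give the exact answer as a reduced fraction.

Enumerate traces; 24 have nonzero weight after conditioning:
  (U=0, X=2, V=0, Y=0, W=0, Z=1) weight 1/112
  (U=0, X=2, V=0, Y=0, W=0, Z=2) weight 1/112
  (U=0, X=2, V=0, Y=1, W=1, Z=1) weight 1/112
  (U=0, X=2, V=0, Y=1, W=1, Z=2) weight 1/112
  (U=0, X=3, V=0, Y=0, W=0, Z=1) weight 1/192
  (U=0, X=3, V=0, Y=0, W=0, Z=2) weight 1/192
  (U=0, X=3, V=0, Y=1, W=1, Z=1) weight 1/192
  (U=0, X=3, V=0, Y=1, W=1, Z=2) weight 1/192
  … 16 more
Group by Y:
  weight(Y=0) = 19/224
  weight(Y=1) = 19/224
Total weight = 19/224 + 19/224 = 19/112
P(Y=0 | obs) = 19/224 / 19/112 = 1/2
P(Y=1 | obs) = 19/224 / 19/112 = 1/2

P(Y = 1 | obs) = 1/2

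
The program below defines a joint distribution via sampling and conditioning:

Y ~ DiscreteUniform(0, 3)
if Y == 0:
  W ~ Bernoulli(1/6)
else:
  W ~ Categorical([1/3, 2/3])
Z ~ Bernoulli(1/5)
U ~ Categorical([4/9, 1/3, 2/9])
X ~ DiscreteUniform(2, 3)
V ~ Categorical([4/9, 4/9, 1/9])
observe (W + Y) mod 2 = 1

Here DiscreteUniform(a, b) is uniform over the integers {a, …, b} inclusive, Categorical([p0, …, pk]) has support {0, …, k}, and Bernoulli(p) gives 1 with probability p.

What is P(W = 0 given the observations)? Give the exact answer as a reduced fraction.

P(W = 0 | obs) = 4/9

Enumerate traces; 144 have nonzero weight after conditioning:
  (Y=0, W=1, Z=0, U=0, X=2, V=0) weight 4/1215
  (Y=0, W=1, Z=0, U=0, X=2, V=1) weight 4/1215
  (Y=0, W=1, Z=0, U=0, X=2, V=2) weight 1/1215
  (Y=0, W=1, Z=0, U=0, X=3, V=0) weight 4/1215
  (Y=0, W=1, Z=0, U=0, X=3, V=1) weight 4/1215
  (Y=0, W=1, Z=0, U=0, X=3, V=2) weight 1/1215
  (Y=0, W=1, Z=0, U=1, X=2, V=0) weight 1/405
  (Y=0, W=1, Z=0, U=1, X=2, V=1) weight 1/405
  (Y=1, W=0, Z=0, U=0, X=2, V=0) weight 8/1215
  … 135 more
Group by W:
  weight(W=0) = 1/6
  weight(W=1) = 5/24
Total weight = 1/6 + 5/24 = 3/8
P(W=0 | obs) = 1/6 / 3/8 = 4/9
P(W=1 | obs) = 5/24 / 3/8 = 5/9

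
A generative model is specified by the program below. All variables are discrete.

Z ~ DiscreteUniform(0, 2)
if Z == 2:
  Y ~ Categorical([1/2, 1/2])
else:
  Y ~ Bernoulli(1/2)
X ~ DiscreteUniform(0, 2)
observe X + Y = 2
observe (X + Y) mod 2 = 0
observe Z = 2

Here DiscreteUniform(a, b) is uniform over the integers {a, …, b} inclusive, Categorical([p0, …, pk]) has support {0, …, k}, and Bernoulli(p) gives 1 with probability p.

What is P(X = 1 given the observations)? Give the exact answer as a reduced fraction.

Enumerate traces; 2 have nonzero weight after conditioning:
  (Z=2, Y=0, X=2) weight 1/18
  (Z=2, Y=1, X=1) weight 1/18
Group by X:
  weight(X=1) = 1/18
  weight(X=2) = 1/18
Total weight = 1/18 + 1/18 = 1/9
P(X=1 | obs) = 1/18 / 1/9 = 1/2
P(X=2 | obs) = 1/18 / 1/9 = 1/2

P(X = 1 | obs) = 1/2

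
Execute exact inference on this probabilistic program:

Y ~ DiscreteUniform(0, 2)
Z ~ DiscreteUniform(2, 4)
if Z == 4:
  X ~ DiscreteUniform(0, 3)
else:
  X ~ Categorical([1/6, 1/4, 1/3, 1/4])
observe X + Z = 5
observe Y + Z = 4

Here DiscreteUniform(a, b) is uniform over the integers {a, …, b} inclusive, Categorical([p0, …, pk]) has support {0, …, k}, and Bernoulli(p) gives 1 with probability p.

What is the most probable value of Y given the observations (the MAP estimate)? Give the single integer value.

argmax_v P(Y = v | obs) = 1

Enumerate traces; 3 have nonzero weight after conditioning:
  (Y=0, Z=4, X=1) weight 1/36
  (Y=1, Z=3, X=2) weight 1/27
  (Y=2, Z=2, X=3) weight 1/36
Group by Y:
  weight(Y=0) = 1/36
  weight(Y=1) = 1/27
  weight(Y=2) = 1/36
Total weight = 1/36 + 1/27 + 1/36 = 5/54
P(Y=0 | obs) = 1/36 / 5/54 = 3/10
P(Y=1 | obs) = 1/27 / 5/54 = 2/5
P(Y=2 | obs) = 1/36 / 5/54 = 3/10
argmax = 1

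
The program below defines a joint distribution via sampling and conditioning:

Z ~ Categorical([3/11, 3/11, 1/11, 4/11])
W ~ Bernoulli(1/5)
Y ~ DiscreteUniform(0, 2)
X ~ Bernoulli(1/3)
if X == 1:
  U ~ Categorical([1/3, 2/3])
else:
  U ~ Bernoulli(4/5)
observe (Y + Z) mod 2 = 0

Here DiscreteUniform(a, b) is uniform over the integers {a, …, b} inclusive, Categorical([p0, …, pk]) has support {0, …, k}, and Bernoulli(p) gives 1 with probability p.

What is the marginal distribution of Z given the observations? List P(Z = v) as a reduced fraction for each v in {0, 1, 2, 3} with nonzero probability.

P(Z=0) = 2/5, P(Z=1) = 1/5, P(Z=2) = 2/15, P(Z=3) = 4/15

Enumerate traces; 48 have nonzero weight after conditioning:
  (Z=0, W=0, Y=0, X=0, U=0) weight 8/825
  (Z=0, W=0, Y=0, X=0, U=1) weight 32/825
  (Z=0, W=0, Y=0, X=1, U=0) weight 4/495
  (Z=0, W=0, Y=0, X=1, U=1) weight 8/495
  (Z=0, W=0, Y=2, X=0, U=0) weight 8/825
  (Z=0, W=0, Y=2, X=0, U=1) weight 32/825
  (Z=0, W=0, Y=2, X=1, U=0) weight 4/495
  (Z=0, W=0, Y=2, X=1, U=1) weight 8/495
  (Z=1, W=0, Y=1, X=0, U=0) weight 8/825
  (Z=2, W=0, Y=0, X=0, U=0) weight 8/2475
  … 38 more
Group by Z:
  weight(Z=0) = 2/11
  weight(Z=1) = 1/11
  weight(Z=2) = 2/33
  weight(Z=3) = 4/33
Total weight = 2/11 + 1/11 + 2/33 + 4/33 = 5/11
P(Z=0 | obs) = 2/11 / 5/11 = 2/5
P(Z=1 | obs) = 1/11 / 5/11 = 1/5
P(Z=2 | obs) = 2/33 / 5/11 = 2/15
P(Z=3 | obs) = 4/33 / 5/11 = 4/15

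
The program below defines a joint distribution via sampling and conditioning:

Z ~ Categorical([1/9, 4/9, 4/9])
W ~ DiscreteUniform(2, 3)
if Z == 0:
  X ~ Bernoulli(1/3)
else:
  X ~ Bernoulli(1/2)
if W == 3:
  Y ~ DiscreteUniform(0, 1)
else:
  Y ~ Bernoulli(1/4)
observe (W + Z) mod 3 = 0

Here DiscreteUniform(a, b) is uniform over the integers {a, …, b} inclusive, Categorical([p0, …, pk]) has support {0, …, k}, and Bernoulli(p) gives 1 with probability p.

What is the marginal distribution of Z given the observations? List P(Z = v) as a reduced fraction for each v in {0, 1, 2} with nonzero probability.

Enumerate traces; 8 have nonzero weight after conditioning:
  (Z=0, W=3, X=0, Y=0) weight 1/54
  (Z=0, W=3, X=0, Y=1) weight 1/54
  (Z=0, W=3, X=1, Y=0) weight 1/108
  (Z=0, W=3, X=1, Y=1) weight 1/108
  (Z=1, W=2, X=0, Y=0) weight 1/12
  (Z=1, W=2, X=0, Y=1) weight 1/36
  (Z=1, W=2, X=1, Y=0) weight 1/12
  (Z=1, W=2, X=1, Y=1) weight 1/36
Group by Z:
  weight(Z=0) = 1/18
  weight(Z=1) = 2/9
Total weight = 1/18 + 2/9 = 5/18
P(Z=0 | obs) = 1/18 / 5/18 = 1/5
P(Z=1 | obs) = 2/9 / 5/18 = 4/5

P(Z=0) = 1/5, P(Z=1) = 4/5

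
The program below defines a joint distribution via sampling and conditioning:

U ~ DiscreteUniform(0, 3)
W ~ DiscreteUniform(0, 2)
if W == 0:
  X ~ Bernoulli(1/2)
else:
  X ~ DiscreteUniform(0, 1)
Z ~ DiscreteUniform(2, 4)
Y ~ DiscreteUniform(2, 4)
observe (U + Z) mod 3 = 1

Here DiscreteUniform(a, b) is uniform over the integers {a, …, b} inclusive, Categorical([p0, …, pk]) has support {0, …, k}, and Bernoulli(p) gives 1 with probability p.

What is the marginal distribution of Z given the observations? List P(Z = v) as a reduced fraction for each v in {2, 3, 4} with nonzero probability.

Enumerate traces; 72 have nonzero weight after conditioning:
  (U=0, W=0, X=0, Z=4, Y=2) weight 1/216
  (U=0, W=0, X=0, Z=4, Y=3) weight 1/216
  (U=0, W=0, X=0, Z=4, Y=4) weight 1/216
  (U=0, W=0, X=1, Z=4, Y=2) weight 1/216
  (U=0, W=0, X=1, Z=4, Y=3) weight 1/216
  (U=0, W=0, X=1, Z=4, Y=4) weight 1/216
  (U=0, W=1, X=0, Z=4, Y=2) weight 1/216
  (U=0, W=1, X=0, Z=4, Y=3) weight 1/216
  (U=1, W=0, X=0, Z=3, Y=2) weight 1/216
  (U=2, W=0, X=0, Z=2, Y=2) weight 1/216
  … 62 more
Group by Z:
  weight(Z=2) = 1/12
  weight(Z=3) = 1/12
  weight(Z=4) = 1/6
Total weight = 1/12 + 1/12 + 1/6 = 1/3
P(Z=2 | obs) = 1/12 / 1/3 = 1/4
P(Z=3 | obs) = 1/12 / 1/3 = 1/4
P(Z=4 | obs) = 1/6 / 1/3 = 1/2

P(Z=2) = 1/4, P(Z=3) = 1/4, P(Z=4) = 1/2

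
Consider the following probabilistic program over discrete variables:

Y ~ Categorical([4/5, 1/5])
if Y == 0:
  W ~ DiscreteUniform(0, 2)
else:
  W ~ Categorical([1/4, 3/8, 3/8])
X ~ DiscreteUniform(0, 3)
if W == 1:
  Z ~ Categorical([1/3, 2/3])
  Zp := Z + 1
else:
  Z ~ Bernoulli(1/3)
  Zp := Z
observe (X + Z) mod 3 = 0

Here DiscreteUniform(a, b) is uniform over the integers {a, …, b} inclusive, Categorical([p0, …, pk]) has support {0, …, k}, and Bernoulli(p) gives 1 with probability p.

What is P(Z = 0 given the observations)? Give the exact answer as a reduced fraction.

Enumerate traces; 18 have nonzero weight after conditioning:
  (Y=0, W=0, X=0, Z=0) weight 2/45
  (Y=0, W=0, X=2, Z=1) weight 1/45
  (Y=0, W=0, X=3, Z=0) weight 2/45
  (Y=0, W=1, X=0, Z=0) weight 1/45
  (Y=0, W=1, X=2, Z=1) weight 2/45
  (Y=0, W=1, X=3, Z=0) weight 1/45
  (Y=0, W=2, X=0, Z=0) weight 2/45
  (Y=0, W=2, X=2, Z=1) weight 1/45
  … 10 more
Group by Z:
  weight(Z=0) = 199/720
  weight(Z=1) = 161/1440
Total weight = 199/720 + 161/1440 = 559/1440
P(Z=0 | obs) = 199/720 / 559/1440 = 398/559
P(Z=1 | obs) = 161/1440 / 559/1440 = 161/559

P(Z = 0 | obs) = 398/559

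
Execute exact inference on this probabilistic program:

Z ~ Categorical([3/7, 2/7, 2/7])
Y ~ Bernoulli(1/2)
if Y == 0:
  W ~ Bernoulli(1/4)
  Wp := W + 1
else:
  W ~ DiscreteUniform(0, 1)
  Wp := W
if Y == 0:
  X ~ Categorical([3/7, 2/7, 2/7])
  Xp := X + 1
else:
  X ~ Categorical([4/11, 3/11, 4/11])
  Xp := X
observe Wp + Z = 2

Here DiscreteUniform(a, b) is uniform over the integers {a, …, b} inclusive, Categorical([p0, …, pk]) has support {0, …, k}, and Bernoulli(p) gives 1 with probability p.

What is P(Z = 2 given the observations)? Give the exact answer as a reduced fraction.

Enumerate traces; 12 have nonzero weight after conditioning:
  (Z=0, Y=0, W=1, X=0) weight 9/392
  (Z=0, Y=0, W=1, X=1) weight 3/196
  (Z=0, Y=0, W=1, X=2) weight 3/196
  (Z=1, Y=0, W=0, X=0) weight 9/196
  (Z=1, Y=0, W=0, X=1) weight 3/98
  (Z=1, Y=0, W=0, X=2) weight 3/98
  (Z=1, Y=1, W=1, X=0) weight 2/77
  (Z=1, Y=1, W=1, X=1) weight 3/154
  (Z=2, Y=1, W=0, X=0) weight 2/77
  … 3 more
Group by Z:
  weight(Z=0) = 3/56
  weight(Z=1) = 5/28
  weight(Z=2) = 1/14
Total weight = 3/56 + 5/28 + 1/14 = 17/56
P(Z=0 | obs) = 3/56 / 17/56 = 3/17
P(Z=1 | obs) = 5/28 / 17/56 = 10/17
P(Z=2 | obs) = 1/14 / 17/56 = 4/17

P(Z = 2 | obs) = 4/17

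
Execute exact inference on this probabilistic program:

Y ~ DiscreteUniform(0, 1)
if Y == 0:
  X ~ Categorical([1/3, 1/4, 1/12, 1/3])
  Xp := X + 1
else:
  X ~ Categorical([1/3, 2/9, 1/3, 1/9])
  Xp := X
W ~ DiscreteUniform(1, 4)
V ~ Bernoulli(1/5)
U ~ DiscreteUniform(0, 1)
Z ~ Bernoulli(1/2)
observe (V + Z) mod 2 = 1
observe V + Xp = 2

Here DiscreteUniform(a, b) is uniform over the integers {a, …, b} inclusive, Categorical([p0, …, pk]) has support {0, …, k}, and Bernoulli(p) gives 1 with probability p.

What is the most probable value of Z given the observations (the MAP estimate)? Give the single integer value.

Enumerate traces; 32 have nonzero weight after conditioning:
  (Y=0, X=0, W=1, V=1, U=0, Z=0) weight 1/480
  (Y=0, X=0, W=1, V=1, U=1, Z=0) weight 1/480
  (Y=0, X=0, W=2, V=1, U=0, Z=0) weight 1/480
  (Y=0, X=0, W=2, V=1, U=1, Z=0) weight 1/480
  (Y=0, X=0, W=3, V=1, U=0, Z=0) weight 1/480
  (Y=0, X=0, W=3, V=1, U=1, Z=0) weight 1/480
  (Y=0, X=0, W=4, V=1, U=0, Z=0) weight 1/480
  (Y=0, X=0, W=4, V=1, U=1, Z=0) weight 1/480
  (Y=0, X=1, W=1, V=0, U=0, Z=1) weight 1/160
  … 23 more
Group by Z:
  weight(Z=0) = 1/36
  weight(Z=1) = 7/60
Total weight = 1/36 + 7/60 = 13/90
P(Z=0 | obs) = 1/36 / 13/90 = 5/26
P(Z=1 | obs) = 7/60 / 13/90 = 21/26
argmax = 1

argmax_v P(Z = v | obs) = 1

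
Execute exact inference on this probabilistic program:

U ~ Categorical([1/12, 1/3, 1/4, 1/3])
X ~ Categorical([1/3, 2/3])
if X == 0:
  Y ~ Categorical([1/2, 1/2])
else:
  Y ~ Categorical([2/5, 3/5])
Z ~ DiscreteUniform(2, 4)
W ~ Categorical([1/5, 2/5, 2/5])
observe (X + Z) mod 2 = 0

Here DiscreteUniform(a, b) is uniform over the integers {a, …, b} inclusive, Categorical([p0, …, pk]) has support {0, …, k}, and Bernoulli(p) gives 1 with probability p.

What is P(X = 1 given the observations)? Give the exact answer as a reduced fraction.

P(X = 1 | obs) = 1/2

Enumerate traces; 72 have nonzero weight after conditioning:
  (U=0, X=0, Y=0, Z=2, W=0) weight 1/1080
  (U=0, X=0, Y=0, Z=2, W=1) weight 1/540
  (U=0, X=0, Y=0, Z=2, W=2) weight 1/540
  (U=0, X=0, Y=0, Z=4, W=0) weight 1/1080
  (U=0, X=0, Y=0, Z=4, W=1) weight 1/540
  (U=0, X=0, Y=0, Z=4, W=2) weight 1/540
  (U=0, X=0, Y=1, Z=2, W=0) weight 1/1080
  (U=0, X=0, Y=1, Z=2, W=1) weight 1/540
  (U=0, X=1, Y=0, Z=3, W=0) weight 1/675
  … 63 more
Group by X:
  weight(X=0) = 2/9
  weight(X=1) = 2/9
Total weight = 2/9 + 2/9 = 4/9
P(X=0 | obs) = 2/9 / 4/9 = 1/2
P(X=1 | obs) = 2/9 / 4/9 = 1/2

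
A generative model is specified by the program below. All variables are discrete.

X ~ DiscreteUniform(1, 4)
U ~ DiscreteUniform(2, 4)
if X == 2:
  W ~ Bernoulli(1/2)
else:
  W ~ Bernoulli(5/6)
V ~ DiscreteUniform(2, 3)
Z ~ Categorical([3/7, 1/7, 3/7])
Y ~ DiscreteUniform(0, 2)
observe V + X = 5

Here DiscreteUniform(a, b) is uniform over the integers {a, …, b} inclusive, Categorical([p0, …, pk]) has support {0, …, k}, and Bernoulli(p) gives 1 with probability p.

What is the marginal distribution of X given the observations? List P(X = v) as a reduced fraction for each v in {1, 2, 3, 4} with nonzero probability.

P(X=2) = 1/2, P(X=3) = 1/2

Enumerate traces; 108 have nonzero weight after conditioning:
  (X=2, U=2, W=0, V=3, Z=0, Y=0) weight 1/336
  (X=2, U=2, W=0, V=3, Z=0, Y=1) weight 1/336
  (X=2, U=2, W=0, V=3, Z=0, Y=2) weight 1/336
  (X=2, U=2, W=0, V=3, Z=1, Y=0) weight 1/1008
  (X=2, U=2, W=0, V=3, Z=1, Y=1) weight 1/1008
  (X=2, U=2, W=0, V=3, Z=1, Y=2) weight 1/1008
  (X=2, U=2, W=0, V=3, Z=2, Y=0) weight 1/336
  (X=2, U=2, W=0, V=3, Z=2, Y=1) weight 1/336
  (X=3, U=2, W=0, V=2, Z=0, Y=0) weight 1/1008
  … 99 more
Group by X:
  weight(X=2) = 1/8
  weight(X=3) = 1/8
Total weight = 1/8 + 1/8 = 1/4
P(X=2 | obs) = 1/8 / 1/4 = 1/2
P(X=3 | obs) = 1/8 / 1/4 = 1/2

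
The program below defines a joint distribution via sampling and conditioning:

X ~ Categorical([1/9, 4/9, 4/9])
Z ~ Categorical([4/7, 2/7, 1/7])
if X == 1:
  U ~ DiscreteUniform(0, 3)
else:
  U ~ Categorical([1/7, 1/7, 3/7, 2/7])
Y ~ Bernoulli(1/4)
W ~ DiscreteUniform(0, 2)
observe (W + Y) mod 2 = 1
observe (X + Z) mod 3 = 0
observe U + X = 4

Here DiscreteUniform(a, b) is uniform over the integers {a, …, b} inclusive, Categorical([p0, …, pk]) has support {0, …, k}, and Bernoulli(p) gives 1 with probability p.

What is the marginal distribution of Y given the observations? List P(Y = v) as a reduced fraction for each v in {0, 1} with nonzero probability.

P(Y=0) = 3/5, P(Y=1) = 2/5

Enumerate traces; 6 have nonzero weight after conditioning:
  (X=1, Z=2, U=3, Y=0, W=1) weight 1/252
  (X=1, Z=2, U=3, Y=1, W=0) weight 1/756
  (X=1, Z=2, U=3, Y=1, W=2) weight 1/756
  (X=2, Z=1, U=2, Y=0, W=1) weight 2/147
  (X=2, Z=1, U=2, Y=1, W=0) weight 2/441
  (X=2, Z=1, U=2, Y=1, W=2) weight 2/441
Group by Y:
  weight(Y=0) = 31/1764
  weight(Y=1) = 31/2646
Total weight = 31/1764 + 31/2646 = 155/5292
P(Y=0 | obs) = 31/1764 / 155/5292 = 3/5
P(Y=1 | obs) = 31/2646 / 155/5292 = 2/5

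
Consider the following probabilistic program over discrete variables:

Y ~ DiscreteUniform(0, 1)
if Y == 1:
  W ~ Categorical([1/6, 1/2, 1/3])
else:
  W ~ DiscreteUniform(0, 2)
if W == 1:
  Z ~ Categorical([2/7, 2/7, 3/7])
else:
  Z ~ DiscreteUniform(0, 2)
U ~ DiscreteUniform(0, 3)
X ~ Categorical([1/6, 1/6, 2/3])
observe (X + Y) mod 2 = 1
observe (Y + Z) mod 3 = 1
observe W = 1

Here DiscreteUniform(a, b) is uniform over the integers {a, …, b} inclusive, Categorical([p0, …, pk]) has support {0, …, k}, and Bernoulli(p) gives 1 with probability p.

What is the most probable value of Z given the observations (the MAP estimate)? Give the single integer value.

Enumerate traces; 12 have nonzero weight after conditioning:
  (Y=0, W=1, Z=1, U=0, X=1) weight 1/504
  (Y=0, W=1, Z=1, U=1, X=1) weight 1/504
  (Y=0, W=1, Z=1, U=2, X=1) weight 1/504
  (Y=0, W=1, Z=1, U=3, X=1) weight 1/504
  (Y=1, W=1, Z=0, U=0, X=0) weight 1/336
  (Y=1, W=1, Z=0, U=0, X=2) weight 1/84
  (Y=1, W=1, Z=0, U=1, X=0) weight 1/336
  (Y=1, W=1, Z=0, U=1, X=2) weight 1/84
  … 4 more
Group by Z:
  weight(Z=0) = 5/84
  weight(Z=1) = 1/126
Total weight = 5/84 + 1/126 = 17/252
P(Z=0 | obs) = 5/84 / 17/252 = 15/17
P(Z=1 | obs) = 1/126 / 17/252 = 2/17
argmax = 0

argmax_v P(Z = v | obs) = 0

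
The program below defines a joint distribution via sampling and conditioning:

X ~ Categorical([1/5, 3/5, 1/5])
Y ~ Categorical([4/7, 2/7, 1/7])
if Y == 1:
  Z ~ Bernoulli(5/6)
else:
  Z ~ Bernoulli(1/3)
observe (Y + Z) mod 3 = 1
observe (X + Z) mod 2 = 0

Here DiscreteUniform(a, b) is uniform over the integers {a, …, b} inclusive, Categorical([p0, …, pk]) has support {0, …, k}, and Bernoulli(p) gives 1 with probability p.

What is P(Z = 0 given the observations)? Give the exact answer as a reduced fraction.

Enumerate traces; 3 have nonzero weight after conditioning:
  (X=0, Y=1, Z=0) weight 1/105
  (X=1, Y=0, Z=1) weight 4/35
  (X=2, Y=1, Z=0) weight 1/105
Group by Z:
  weight(Z=0) = 2/105
  weight(Z=1) = 4/35
Total weight = 2/105 + 4/35 = 2/15
P(Z=0 | obs) = 2/105 / 2/15 = 1/7
P(Z=1 | obs) = 4/35 / 2/15 = 6/7

P(Z = 0 | obs) = 1/7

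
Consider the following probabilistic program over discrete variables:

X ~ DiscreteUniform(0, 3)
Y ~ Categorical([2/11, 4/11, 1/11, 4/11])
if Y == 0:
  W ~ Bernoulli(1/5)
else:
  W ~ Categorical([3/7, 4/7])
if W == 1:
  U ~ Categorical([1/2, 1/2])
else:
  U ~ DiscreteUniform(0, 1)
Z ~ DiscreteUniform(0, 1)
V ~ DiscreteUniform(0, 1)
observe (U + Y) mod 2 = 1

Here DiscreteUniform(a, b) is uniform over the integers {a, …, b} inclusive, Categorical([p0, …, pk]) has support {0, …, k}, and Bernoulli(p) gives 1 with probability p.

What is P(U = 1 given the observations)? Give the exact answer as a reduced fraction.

Enumerate traces; 128 have nonzero weight after conditioning:
  (X=0, Y=0, W=0, U=1, Z=0, V=0) weight 1/220
  (X=0, Y=0, W=0, U=1, Z=0, V=1) weight 1/220
  (X=0, Y=0, W=0, U=1, Z=1, V=0) weight 1/220
  (X=0, Y=0, W=0, U=1, Z=1, V=1) weight 1/220
  (X=0, Y=0, W=1, U=1, Z=0, V=0) weight 1/880
  (X=0, Y=0, W=1, U=1, Z=0, V=1) weight 1/880
  (X=0, Y=0, W=1, U=1, Z=1, V=0) weight 1/880
  (X=0, Y=0, W=1, U=1, Z=1, V=1) weight 1/880
  (X=0, Y=1, W=0, U=0, Z=0, V=0) weight 3/616
  … 119 more
Group by U:
  weight(U=0) = 4/11
  weight(U=1) = 3/22
Total weight = 4/11 + 3/22 = 1/2
P(U=0 | obs) = 4/11 / 1/2 = 8/11
P(U=1 | obs) = 3/22 / 1/2 = 3/11

P(U = 1 | obs) = 3/11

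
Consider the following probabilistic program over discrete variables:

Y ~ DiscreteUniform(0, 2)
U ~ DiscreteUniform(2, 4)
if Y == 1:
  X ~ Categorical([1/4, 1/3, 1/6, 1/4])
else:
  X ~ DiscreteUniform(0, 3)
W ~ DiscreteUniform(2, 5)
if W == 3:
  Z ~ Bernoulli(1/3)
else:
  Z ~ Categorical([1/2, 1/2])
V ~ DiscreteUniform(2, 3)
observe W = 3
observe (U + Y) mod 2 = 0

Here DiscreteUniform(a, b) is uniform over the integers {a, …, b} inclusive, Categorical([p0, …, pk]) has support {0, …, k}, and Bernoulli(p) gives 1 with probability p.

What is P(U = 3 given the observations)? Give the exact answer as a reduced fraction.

Enumerate traces; 80 have nonzero weight after conditioning:
  (Y=0, U=2, X=0, W=3, Z=0, V=2) weight 1/432
  (Y=0, U=2, X=0, W=3, Z=0, V=3) weight 1/432
  (Y=0, U=2, X=0, W=3, Z=1, V=2) weight 1/864
  (Y=0, U=2, X=0, W=3, Z=1, V=3) weight 1/864
  (Y=0, U=2, X=1, W=3, Z=0, V=2) weight 1/432
  (Y=0, U=2, X=1, W=3, Z=0, V=3) weight 1/432
  (Y=0, U=2, X=1, W=3, Z=1, V=2) weight 1/864
  (Y=0, U=2, X=1, W=3, Z=1, V=3) weight 1/864
  (Y=0, U=4, X=0, W=3, Z=0, V=2) weight 1/432
  (Y=1, U=3, X=0, W=3, Z=0, V=2) weight 1/432
  … 70 more
Group by U:
  weight(U=2) = 1/18
  weight(U=3) = 1/36
  weight(U=4) = 1/18
Total weight = 1/18 + 1/36 + 1/18 = 5/36
P(U=2 | obs) = 1/18 / 5/36 = 2/5
P(U=3 | obs) = 1/36 / 5/36 = 1/5
P(U=4 | obs) = 1/18 / 5/36 = 2/5

P(U = 3 | obs) = 1/5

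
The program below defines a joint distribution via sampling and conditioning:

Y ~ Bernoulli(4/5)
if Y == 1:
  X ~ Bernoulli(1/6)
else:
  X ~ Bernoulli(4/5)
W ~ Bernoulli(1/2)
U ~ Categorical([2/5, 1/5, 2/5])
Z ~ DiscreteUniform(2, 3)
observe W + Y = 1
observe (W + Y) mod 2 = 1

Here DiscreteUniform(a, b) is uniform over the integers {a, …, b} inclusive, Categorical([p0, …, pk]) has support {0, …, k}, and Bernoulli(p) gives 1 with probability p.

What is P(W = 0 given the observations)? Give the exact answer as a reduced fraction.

P(W = 0 | obs) = 4/5

Enumerate traces; 24 have nonzero weight after conditioning:
  (Y=0, X=0, W=1, U=0, Z=2) weight 1/250
  (Y=0, X=0, W=1, U=0, Z=3) weight 1/250
  (Y=0, X=0, W=1, U=1, Z=2) weight 1/500
  (Y=0, X=0, W=1, U=1, Z=3) weight 1/500
  (Y=0, X=0, W=1, U=2, Z=2) weight 1/250
  (Y=0, X=0, W=1, U=2, Z=3) weight 1/250
  (Y=0, X=1, W=1, U=0, Z=2) weight 2/125
  (Y=0, X=1, W=1, U=0, Z=3) weight 2/125
  (Y=1, X=0, W=0, U=0, Z=2) weight 1/15
  … 15 more
Group by W:
  weight(W=0) = 2/5
  weight(W=1) = 1/10
Total weight = 2/5 + 1/10 = 1/2
P(W=0 | obs) = 2/5 / 1/2 = 4/5
P(W=1 | obs) = 1/10 / 1/2 = 1/5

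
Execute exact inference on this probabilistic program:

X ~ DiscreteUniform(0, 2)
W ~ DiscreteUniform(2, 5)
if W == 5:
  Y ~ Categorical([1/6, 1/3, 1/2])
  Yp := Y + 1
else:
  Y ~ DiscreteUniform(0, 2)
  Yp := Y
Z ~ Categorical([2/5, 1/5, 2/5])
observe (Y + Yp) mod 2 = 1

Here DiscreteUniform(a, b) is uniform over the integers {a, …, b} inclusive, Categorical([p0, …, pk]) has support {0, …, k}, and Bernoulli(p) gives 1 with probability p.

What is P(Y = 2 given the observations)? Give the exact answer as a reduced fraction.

P(Y = 2 | obs) = 1/2

Enumerate traces; 27 have nonzero weight after conditioning:
  (X=0, W=5, Y=0, Z=0) weight 1/180
  (X=0, W=5, Y=0, Z=1) weight 1/360
  (X=0, W=5, Y=0, Z=2) weight 1/180
  (X=0, W=5, Y=1, Z=0) weight 1/90
  (X=0, W=5, Y=1, Z=1) weight 1/180
  (X=0, W=5, Y=1, Z=2) weight 1/90
  (X=0, W=5, Y=2, Z=0) weight 1/60
  (X=0, W=5, Y=2, Z=1) weight 1/120
  … 19 more
Group by Y:
  weight(Y=0) = 1/24
  weight(Y=1) = 1/12
  weight(Y=2) = 1/8
Total weight = 1/24 + 1/12 + 1/8 = 1/4
P(Y=0 | obs) = 1/24 / 1/4 = 1/6
P(Y=1 | obs) = 1/12 / 1/4 = 1/3
P(Y=2 | obs) = 1/8 / 1/4 = 1/2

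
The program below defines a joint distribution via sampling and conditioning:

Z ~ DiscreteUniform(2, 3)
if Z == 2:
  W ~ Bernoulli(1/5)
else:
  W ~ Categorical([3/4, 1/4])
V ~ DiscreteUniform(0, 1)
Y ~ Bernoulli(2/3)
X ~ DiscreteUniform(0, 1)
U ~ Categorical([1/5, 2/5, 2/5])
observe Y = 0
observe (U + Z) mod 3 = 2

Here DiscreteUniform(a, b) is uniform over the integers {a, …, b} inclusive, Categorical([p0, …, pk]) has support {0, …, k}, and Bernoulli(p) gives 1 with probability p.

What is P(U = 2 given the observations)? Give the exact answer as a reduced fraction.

P(U = 2 | obs) = 2/3

Enumerate traces; 16 have nonzero weight after conditioning:
  (Z=2, W=0, V=0, Y=0, X=0, U=0) weight 1/150
  (Z=2, W=0, V=0, Y=0, X=1, U=0) weight 1/150
  (Z=2, W=0, V=1, Y=0, X=0, U=0) weight 1/150
  (Z=2, W=0, V=1, Y=0, X=1, U=0) weight 1/150
  (Z=2, W=1, V=0, Y=0, X=0, U=0) weight 1/600
  (Z=2, W=1, V=0, Y=0, X=1, U=0) weight 1/600
  (Z=2, W=1, V=1, Y=0, X=0, U=0) weight 1/600
  (Z=2, W=1, V=1, Y=0, X=1, U=0) weight 1/600
  (Z=3, W=0, V=0, Y=0, X=0, U=2) weight 1/80
  … 7 more
Group by U:
  weight(U=0) = 1/30
  weight(U=2) = 1/15
Total weight = 1/30 + 1/15 = 1/10
P(U=0 | obs) = 1/30 / 1/10 = 1/3
P(U=2 | obs) = 1/15 / 1/10 = 2/3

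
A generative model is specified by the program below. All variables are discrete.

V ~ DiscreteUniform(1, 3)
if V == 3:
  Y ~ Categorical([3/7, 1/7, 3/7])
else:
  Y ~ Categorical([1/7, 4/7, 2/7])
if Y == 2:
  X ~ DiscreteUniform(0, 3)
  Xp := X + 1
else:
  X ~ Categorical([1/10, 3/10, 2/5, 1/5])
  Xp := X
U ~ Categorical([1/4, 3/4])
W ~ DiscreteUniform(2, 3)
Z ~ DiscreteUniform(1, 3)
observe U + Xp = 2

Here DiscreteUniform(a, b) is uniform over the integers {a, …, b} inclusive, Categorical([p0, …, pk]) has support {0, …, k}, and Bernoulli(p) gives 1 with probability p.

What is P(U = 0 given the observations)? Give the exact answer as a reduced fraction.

P(U = 0 | obs) = 7/24

Enumerate traces; 108 have nonzero weight after conditioning:
  (V=1, Y=0, X=1, U=1, W=2, Z=1) weight 1/560
  (V=1, Y=0, X=1, U=1, W=2, Z=2) weight 1/560
  (V=1, Y=0, X=1, U=1, W=2, Z=3) weight 1/560
  (V=1, Y=0, X=1, U=1, W=3, Z=1) weight 1/560
  (V=1, Y=0, X=1, U=1, W=3, Z=2) weight 1/560
  (V=1, Y=0, X=1, U=1, W=3, Z=3) weight 1/560
  (V=1, Y=0, X=2, U=0, W=2, Z=1) weight 1/1260
  (V=1, Y=0, X=2, U=0, W=2, Z=2) weight 1/1260
  … 100 more
Group by U:
  weight(U=0) = 7/80
  weight(U=1) = 17/80
Total weight = 7/80 + 17/80 = 3/10
P(U=0 | obs) = 7/80 / 3/10 = 7/24
P(U=1 | obs) = 17/80 / 3/10 = 17/24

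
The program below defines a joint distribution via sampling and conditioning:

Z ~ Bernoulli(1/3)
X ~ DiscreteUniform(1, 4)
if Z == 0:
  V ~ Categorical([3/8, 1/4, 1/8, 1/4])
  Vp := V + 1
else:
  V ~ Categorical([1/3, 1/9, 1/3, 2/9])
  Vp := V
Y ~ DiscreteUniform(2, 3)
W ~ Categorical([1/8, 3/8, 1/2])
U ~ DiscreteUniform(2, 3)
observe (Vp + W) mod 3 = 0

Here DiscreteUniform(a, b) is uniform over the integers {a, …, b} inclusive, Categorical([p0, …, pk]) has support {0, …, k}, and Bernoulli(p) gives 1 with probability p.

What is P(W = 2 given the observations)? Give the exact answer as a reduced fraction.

P(W = 2 | obs) = 28/45

Enumerate traces; 128 have nonzero weight after conditioning:
  (Z=0, X=1, V=0, Y=2, W=2, U=2) weight 1/128
  (Z=0, X=1, V=0, Y=2, W=2, U=3) weight 1/128
  (Z=0, X=1, V=0, Y=3, W=2, U=2) weight 1/128
  (Z=0, X=1, V=0, Y=3, W=2, U=3) weight 1/128
  (Z=0, X=1, V=1, Y=2, W=1, U=2) weight 1/256
  (Z=0, X=1, V=1, Y=2, W=1, U=3) weight 1/256
  (Z=0, X=1, V=1, Y=3, W=1, U=2) weight 1/256
  (Z=0, X=1, V=1, Y=3, W=1, U=3) weight 1/256
  (Z=0, X=1, V=2, Y=2, W=0, U=2) weight 1/1536
  … 119 more
Group by W:
  weight(W=0) = 29/864
  weight(W=1) = 5/48
  weight(W=2) = 49/216
Total weight = 29/864 + 5/48 + 49/216 = 35/96
P(W=0 | obs) = 29/864 / 35/96 = 29/315
P(W=1 | obs) = 5/48 / 35/96 = 2/7
P(W=2 | obs) = 49/216 / 35/96 = 28/45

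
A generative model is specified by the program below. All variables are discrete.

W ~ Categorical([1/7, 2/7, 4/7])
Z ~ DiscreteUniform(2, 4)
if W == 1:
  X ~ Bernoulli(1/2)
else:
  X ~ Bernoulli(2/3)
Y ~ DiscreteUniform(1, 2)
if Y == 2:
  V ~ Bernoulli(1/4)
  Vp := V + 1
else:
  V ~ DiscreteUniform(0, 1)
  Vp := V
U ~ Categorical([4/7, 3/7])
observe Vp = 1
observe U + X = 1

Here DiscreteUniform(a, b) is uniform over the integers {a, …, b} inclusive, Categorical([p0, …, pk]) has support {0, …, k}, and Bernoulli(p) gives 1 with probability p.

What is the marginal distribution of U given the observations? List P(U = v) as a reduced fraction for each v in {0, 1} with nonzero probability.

P(U=0) = 13/19, P(U=1) = 6/19

Enumerate traces; 36 have nonzero weight after conditioning:
  (W=0, Z=2, X=0, Y=1, V=1, U=1) weight 1/588
  (W=0, Z=2, X=0, Y=2, V=0, U=1) weight 1/392
  (W=0, Z=2, X=1, Y=1, V=1, U=0) weight 2/441
  (W=0, Z=2, X=1, Y=2, V=0, U=0) weight 1/147
  (W=0, Z=3, X=0, Y=1, V=1, U=1) weight 1/588
  (W=0, Z=3, X=0, Y=2, V=0, U=1) weight 1/392
  (W=0, Z=3, X=1, Y=1, V=1, U=0) weight 2/441
  (W=0, Z=3, X=1, Y=2, V=0, U=0) weight 1/147
  … 28 more
Group by U:
  weight(U=0) = 65/294
  weight(U=1) = 5/49
Total weight = 65/294 + 5/49 = 95/294
P(U=0 | obs) = 65/294 / 95/294 = 13/19
P(U=1 | obs) = 5/49 / 95/294 = 6/19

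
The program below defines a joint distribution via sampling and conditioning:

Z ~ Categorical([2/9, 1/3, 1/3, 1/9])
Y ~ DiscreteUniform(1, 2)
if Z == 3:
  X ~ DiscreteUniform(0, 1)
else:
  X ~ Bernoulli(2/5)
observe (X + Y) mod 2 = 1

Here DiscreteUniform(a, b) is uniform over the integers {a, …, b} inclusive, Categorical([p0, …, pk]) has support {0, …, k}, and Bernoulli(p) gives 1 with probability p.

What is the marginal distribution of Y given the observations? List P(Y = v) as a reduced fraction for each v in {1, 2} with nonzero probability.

P(Y=1) = 53/90, P(Y=2) = 37/90

Enumerate traces; 8 have nonzero weight after conditioning:
  (Z=0, Y=1, X=0) weight 1/15
  (Z=0, Y=2, X=1) weight 2/45
  (Z=1, Y=1, X=0) weight 1/10
  (Z=1, Y=2, X=1) weight 1/15
  (Z=2, Y=1, X=0) weight 1/10
  (Z=2, Y=2, X=1) weight 1/15
  (Z=3, Y=1, X=0) weight 1/36
  (Z=3, Y=2, X=1) weight 1/36
Group by Y:
  weight(Y=1) = 53/180
  weight(Y=2) = 37/180
Total weight = 53/180 + 37/180 = 1/2
P(Y=1 | obs) = 53/180 / 1/2 = 53/90
P(Y=2 | obs) = 37/180 / 1/2 = 37/90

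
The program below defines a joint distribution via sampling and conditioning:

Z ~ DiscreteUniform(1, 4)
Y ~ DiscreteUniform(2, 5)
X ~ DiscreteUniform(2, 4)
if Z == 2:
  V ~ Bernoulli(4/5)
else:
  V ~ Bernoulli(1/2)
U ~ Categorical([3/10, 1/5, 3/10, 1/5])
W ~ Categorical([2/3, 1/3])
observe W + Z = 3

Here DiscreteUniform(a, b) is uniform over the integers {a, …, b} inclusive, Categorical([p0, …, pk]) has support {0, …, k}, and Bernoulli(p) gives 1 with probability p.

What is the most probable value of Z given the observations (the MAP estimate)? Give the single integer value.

Enumerate traces; 192 have nonzero weight after conditioning:
  (Z=2, Y=2, X=2, V=0, U=0, W=1) weight 1/2400
  (Z=2, Y=2, X=2, V=0, U=1, W=1) weight 1/3600
  (Z=2, Y=2, X=2, V=0, U=2, W=1) weight 1/2400
  (Z=2, Y=2, X=2, V=0, U=3, W=1) weight 1/3600
  (Z=2, Y=2, X=2, V=1, U=0, W=1) weight 1/600
  (Z=2, Y=2, X=2, V=1, U=1, W=1) weight 1/900
  (Z=2, Y=2, X=2, V=1, U=2, W=1) weight 1/600
  (Z=2, Y=2, X=2, V=1, U=3, W=1) weight 1/900
  (Z=3, Y=2, X=2, V=0, U=0, W=0) weight 1/480
  … 183 more
Group by Z:
  weight(Z=2) = 1/12
  weight(Z=3) = 1/6
Total weight = 1/12 + 1/6 = 1/4
P(Z=2 | obs) = 1/12 / 1/4 = 1/3
P(Z=3 | obs) = 1/6 / 1/4 = 2/3
argmax = 3

argmax_v P(Z = v | obs) = 3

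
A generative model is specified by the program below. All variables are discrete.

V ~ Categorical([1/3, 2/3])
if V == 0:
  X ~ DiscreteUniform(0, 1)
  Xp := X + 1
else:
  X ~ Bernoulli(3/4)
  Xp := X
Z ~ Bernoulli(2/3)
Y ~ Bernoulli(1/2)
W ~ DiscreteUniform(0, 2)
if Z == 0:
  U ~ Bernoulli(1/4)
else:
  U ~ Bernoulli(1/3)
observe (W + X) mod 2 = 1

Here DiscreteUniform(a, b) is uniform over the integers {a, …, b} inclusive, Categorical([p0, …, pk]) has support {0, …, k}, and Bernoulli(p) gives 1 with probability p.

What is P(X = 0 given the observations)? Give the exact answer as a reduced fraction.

Enumerate traces; 48 have nonzero weight after conditioning:
  (V=0, X=0, Z=0, Y=0, W=1, U=0) weight 1/144
  (V=0, X=0, Z=0, Y=0, W=1, U=1) weight 1/432
  (V=0, X=0, Z=0, Y=1, W=1, U=0) weight 1/144
  (V=0, X=0, Z=0, Y=1, W=1, U=1) weight 1/432
  (V=0, X=0, Z=1, Y=0, W=1, U=0) weight 1/81
  (V=0, X=0, Z=1, Y=0, W=1, U=1) weight 1/162
  (V=0, X=0, Z=1, Y=1, W=1, U=0) weight 1/81
  (V=0, X=0, Z=1, Y=1, W=1, U=1) weight 1/162
  (V=0, X=1, Z=0, Y=0, W=0, U=0) weight 1/144
  … 39 more
Group by X:
  weight(X=0) = 1/9
  weight(X=1) = 4/9
Total weight = 1/9 + 4/9 = 5/9
P(X=0 | obs) = 1/9 / 5/9 = 1/5
P(X=1 | obs) = 4/9 / 5/9 = 4/5

P(X = 0 | obs) = 1/5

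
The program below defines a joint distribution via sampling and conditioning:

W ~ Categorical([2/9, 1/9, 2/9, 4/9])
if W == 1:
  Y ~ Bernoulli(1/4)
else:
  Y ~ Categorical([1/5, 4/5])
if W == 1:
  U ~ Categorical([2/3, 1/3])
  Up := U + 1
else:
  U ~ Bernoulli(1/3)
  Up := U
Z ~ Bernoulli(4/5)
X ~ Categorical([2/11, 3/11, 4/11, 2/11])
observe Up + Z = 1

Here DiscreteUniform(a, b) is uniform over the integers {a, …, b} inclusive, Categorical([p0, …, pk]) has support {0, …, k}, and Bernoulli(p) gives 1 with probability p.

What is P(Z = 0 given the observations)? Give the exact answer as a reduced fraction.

Enumerate traces; 56 have nonzero weight after conditioning:
  (W=0, Y=0, U=0, Z=1, X=0) weight 32/7425
  (W=0, Y=0, U=0, Z=1, X=1) weight 16/2475
  (W=0, Y=0, U=0, Z=1, X=2) weight 64/7425
  (W=0, Y=0, U=0, Z=1, X=3) weight 32/7425
  (W=0, Y=0, U=1, Z=0, X=0) weight 4/7425
  (W=0, Y=0, U=1, Z=0, X=1) weight 2/2475
  (W=0, Y=0, U=1, Z=0, X=2) weight 8/7425
  (W=0, Y=0, U=1, Z=0, X=3) weight 4/7425
  … 48 more
Group by Z:
  weight(Z=0) = 2/27
  weight(Z=1) = 64/135
Total weight = 2/27 + 64/135 = 74/135
P(Z=0 | obs) = 2/27 / 74/135 = 5/37
P(Z=1 | obs) = 64/135 / 74/135 = 32/37

P(Z = 0 | obs) = 5/37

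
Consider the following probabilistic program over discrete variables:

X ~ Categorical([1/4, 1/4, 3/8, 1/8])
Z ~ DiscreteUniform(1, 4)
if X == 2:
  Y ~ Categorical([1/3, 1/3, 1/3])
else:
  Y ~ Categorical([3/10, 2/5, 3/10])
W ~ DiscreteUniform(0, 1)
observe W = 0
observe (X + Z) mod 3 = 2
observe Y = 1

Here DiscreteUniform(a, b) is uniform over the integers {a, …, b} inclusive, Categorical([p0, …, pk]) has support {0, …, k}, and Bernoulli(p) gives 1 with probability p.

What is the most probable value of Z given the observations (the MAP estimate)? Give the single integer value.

argmax_v P(Z = v | obs) = 2

Enumerate traces; 5 have nonzero weight after conditioning:
  (X=0, Z=2, Y=1, W=0) weight 1/80
  (X=1, Z=1, Y=1, W=0) weight 1/80
  (X=1, Z=4, Y=1, W=0) weight 1/80
  (X=2, Z=3, Y=1, W=0) weight 1/64
  (X=3, Z=2, Y=1, W=0) weight 1/160
Group by Z:
  weight(Z=1) = 1/80
  weight(Z=2) = 3/160
  weight(Z=3) = 1/64
  weight(Z=4) = 1/80
Total weight = 1/80 + 3/160 + 1/64 + 1/80 = 19/320
P(Z=1 | obs) = 1/80 / 19/320 = 4/19
P(Z=2 | obs) = 3/160 / 19/320 = 6/19
P(Z=3 | obs) = 1/64 / 19/320 = 5/19
P(Z=4 | obs) = 1/80 / 19/320 = 4/19
argmax = 2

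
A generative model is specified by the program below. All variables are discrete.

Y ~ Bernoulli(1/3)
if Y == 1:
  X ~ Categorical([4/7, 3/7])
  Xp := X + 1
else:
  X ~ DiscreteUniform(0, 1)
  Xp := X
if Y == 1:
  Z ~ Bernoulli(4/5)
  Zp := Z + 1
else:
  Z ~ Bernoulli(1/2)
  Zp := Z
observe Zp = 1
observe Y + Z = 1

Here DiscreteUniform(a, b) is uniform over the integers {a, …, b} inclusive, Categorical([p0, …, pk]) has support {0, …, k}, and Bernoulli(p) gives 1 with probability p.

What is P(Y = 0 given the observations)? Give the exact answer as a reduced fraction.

Enumerate traces; 4 have nonzero weight after conditioning:
  (Y=0, X=0, Z=1) weight 1/6
  (Y=0, X=1, Z=1) weight 1/6
  (Y=1, X=0, Z=0) weight 4/105
  (Y=1, X=1, Z=0) weight 1/35
Group by Y:
  weight(Y=0) = 1/3
  weight(Y=1) = 1/15
Total weight = 1/3 + 1/15 = 2/5
P(Y=0 | obs) = 1/3 / 2/5 = 5/6
P(Y=1 | obs) = 1/15 / 2/5 = 1/6

P(Y = 0 | obs) = 5/6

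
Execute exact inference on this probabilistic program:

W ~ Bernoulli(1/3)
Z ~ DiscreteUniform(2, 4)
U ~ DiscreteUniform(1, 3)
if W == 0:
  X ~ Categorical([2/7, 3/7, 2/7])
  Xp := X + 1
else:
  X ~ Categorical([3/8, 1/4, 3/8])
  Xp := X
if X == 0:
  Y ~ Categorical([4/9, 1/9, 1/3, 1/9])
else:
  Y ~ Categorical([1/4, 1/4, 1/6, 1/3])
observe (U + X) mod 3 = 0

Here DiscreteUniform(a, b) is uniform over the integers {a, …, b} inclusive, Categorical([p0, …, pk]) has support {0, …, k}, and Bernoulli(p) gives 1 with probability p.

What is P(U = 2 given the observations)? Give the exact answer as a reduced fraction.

P(U = 2 | obs) = 31/84

Enumerate traces; 72 have nonzero weight after conditioning:
  (W=0, Z=2, U=1, X=2, Y=0) weight 1/189
  (W=0, Z=2, U=1, X=2, Y=1) weight 1/189
  (W=0, Z=2, U=1, X=2, Y=2) weight 2/567
  (W=0, Z=2, U=1, X=2, Y=3) weight 4/567
  (W=0, Z=2, U=2, X=1, Y=0) weight 1/126
  (W=0, Z=2, U=2, X=1, Y=1) weight 1/126
  (W=0, Z=2, U=2, X=1, Y=2) weight 1/189
  (W=0, Z=2, U=2, X=1, Y=3) weight 2/189
  (W=0, Z=2, U=3, X=0, Y=0) weight 16/1701
  … 63 more
Group by U:
  weight(U=1) = 53/504
  weight(U=2) = 31/252
  weight(U=3) = 53/504
Total weight = 53/504 + 31/252 + 53/504 = 1/3
P(U=1 | obs) = 53/504 / 1/3 = 53/168
P(U=2 | obs) = 31/252 / 1/3 = 31/84
P(U=3 | obs) = 53/504 / 1/3 = 53/168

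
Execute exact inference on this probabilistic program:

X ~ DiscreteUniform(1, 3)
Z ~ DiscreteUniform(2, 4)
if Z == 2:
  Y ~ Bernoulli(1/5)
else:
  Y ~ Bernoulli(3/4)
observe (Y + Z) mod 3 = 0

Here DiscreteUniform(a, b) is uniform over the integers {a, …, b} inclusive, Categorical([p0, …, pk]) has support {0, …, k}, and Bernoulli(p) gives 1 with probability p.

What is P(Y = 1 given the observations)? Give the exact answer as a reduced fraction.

Enumerate traces; 6 have nonzero weight after conditioning:
  (X=1, Z=2, Y=1) weight 1/45
  (X=1, Z=3, Y=0) weight 1/36
  (X=2, Z=2, Y=1) weight 1/45
  (X=2, Z=3, Y=0) weight 1/36
  (X=3, Z=2, Y=1) weight 1/45
  (X=3, Z=3, Y=0) weight 1/36
Group by Y:
  weight(Y=0) = 1/12
  weight(Y=1) = 1/15
Total weight = 1/12 + 1/15 = 3/20
P(Y=0 | obs) = 1/12 / 3/20 = 5/9
P(Y=1 | obs) = 1/15 / 3/20 = 4/9

P(Y = 1 | obs) = 4/9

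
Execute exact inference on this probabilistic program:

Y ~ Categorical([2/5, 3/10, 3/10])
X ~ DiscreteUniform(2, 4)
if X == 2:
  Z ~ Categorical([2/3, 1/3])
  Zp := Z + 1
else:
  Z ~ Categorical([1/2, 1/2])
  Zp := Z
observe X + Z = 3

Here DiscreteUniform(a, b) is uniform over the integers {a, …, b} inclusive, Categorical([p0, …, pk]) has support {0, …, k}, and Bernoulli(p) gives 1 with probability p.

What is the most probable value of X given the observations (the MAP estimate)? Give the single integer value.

Enumerate traces; 6 have nonzero weight after conditioning:
  (Y=0, X=2, Z=1) weight 2/45
  (Y=0, X=3, Z=0) weight 1/15
  (Y=1, X=2, Z=1) weight 1/30
  (Y=1, X=3, Z=0) weight 1/20
  (Y=2, X=2, Z=1) weight 1/30
  (Y=2, X=3, Z=0) weight 1/20
Group by X:
  weight(X=2) = 1/9
  weight(X=3) = 1/6
Total weight = 1/9 + 1/6 = 5/18
P(X=2 | obs) = 1/9 / 5/18 = 2/5
P(X=3 | obs) = 1/6 / 5/18 = 3/5
argmax = 3

argmax_v P(X = v | obs) = 3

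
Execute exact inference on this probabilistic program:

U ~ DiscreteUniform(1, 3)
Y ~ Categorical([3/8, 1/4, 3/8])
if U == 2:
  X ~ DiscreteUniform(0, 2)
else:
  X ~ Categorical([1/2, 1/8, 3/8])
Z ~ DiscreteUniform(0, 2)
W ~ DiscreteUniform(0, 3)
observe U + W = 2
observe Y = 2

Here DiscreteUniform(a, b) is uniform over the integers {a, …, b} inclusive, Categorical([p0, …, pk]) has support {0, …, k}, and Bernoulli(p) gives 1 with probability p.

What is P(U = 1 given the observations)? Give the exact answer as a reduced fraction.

Enumerate traces; 18 have nonzero weight after conditioning:
  (U=1, Y=2, X=0, Z=0, W=1) weight 1/192
  (U=1, Y=2, X=0, Z=1, W=1) weight 1/192
  (U=1, Y=2, X=0, Z=2, W=1) weight 1/192
  (U=1, Y=2, X=1, Z=0, W=1) weight 1/768
  (U=1, Y=2, X=1, Z=1, W=1) weight 1/768
  (U=1, Y=2, X=1, Z=2, W=1) weight 1/768
  (U=1, Y=2, X=2, Z=0, W=1) weight 1/256
  (U=1, Y=2, X=2, Z=1, W=1) weight 1/256
  (U=2, Y=2, X=0, Z=0, W=0) weight 1/288
  … 9 more
Group by U:
  weight(U=1) = 1/32
  weight(U=2) = 1/32
Total weight = 1/32 + 1/32 = 1/16
P(U=1 | obs) = 1/32 / 1/16 = 1/2
P(U=2 | obs) = 1/32 / 1/16 = 1/2

P(U = 1 | obs) = 1/2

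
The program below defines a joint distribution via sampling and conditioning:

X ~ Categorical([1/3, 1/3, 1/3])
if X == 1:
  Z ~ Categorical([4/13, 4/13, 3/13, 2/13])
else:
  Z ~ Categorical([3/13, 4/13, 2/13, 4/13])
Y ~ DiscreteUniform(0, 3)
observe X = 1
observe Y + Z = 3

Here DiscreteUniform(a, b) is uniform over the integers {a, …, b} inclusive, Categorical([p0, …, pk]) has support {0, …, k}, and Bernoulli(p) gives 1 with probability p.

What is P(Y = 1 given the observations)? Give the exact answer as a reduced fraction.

P(Y = 1 | obs) = 3/13

Enumerate traces; 4 have nonzero weight after conditioning:
  (X=1, Z=0, Y=3) weight 1/39
  (X=1, Z=1, Y=2) weight 1/39
  (X=1, Z=2, Y=1) weight 1/52
  (X=1, Z=3, Y=0) weight 1/78
Group by Y:
  weight(Y=0) = 1/78
  weight(Y=1) = 1/52
  weight(Y=2) = 1/39
  weight(Y=3) = 1/39
Total weight = 1/78 + 1/52 + 1/39 + 1/39 = 1/12
P(Y=0 | obs) = 1/78 / 1/12 = 2/13
P(Y=1 | obs) = 1/52 / 1/12 = 3/13
P(Y=2 | obs) = 1/39 / 1/12 = 4/13
P(Y=3 | obs) = 1/39 / 1/12 = 4/13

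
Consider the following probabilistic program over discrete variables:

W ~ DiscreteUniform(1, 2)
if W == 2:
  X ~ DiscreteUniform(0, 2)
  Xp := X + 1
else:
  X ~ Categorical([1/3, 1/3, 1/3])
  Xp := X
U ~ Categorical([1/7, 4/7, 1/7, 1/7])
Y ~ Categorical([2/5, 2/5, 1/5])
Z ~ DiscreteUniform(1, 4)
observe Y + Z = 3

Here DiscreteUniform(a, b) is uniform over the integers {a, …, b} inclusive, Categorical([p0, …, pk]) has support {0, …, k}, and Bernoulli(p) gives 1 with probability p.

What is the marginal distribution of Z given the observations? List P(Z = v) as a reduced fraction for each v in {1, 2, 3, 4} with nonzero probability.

P(Z=1) = 1/5, P(Z=2) = 2/5, P(Z=3) = 2/5

Enumerate traces; 72 have nonzero weight after conditioning:
  (W=1, X=0, U=0, Y=0, Z=3) weight 1/420
  (W=1, X=0, U=0, Y=1, Z=2) weight 1/420
  (W=1, X=0, U=0, Y=2, Z=1) weight 1/840
  (W=1, X=0, U=1, Y=0, Z=3) weight 1/105
  (W=1, X=0, U=1, Y=1, Z=2) weight 1/105
  (W=1, X=0, U=1, Y=2, Z=1) weight 1/210
  (W=1, X=0, U=2, Y=0, Z=3) weight 1/420
  (W=1, X=0, U=2, Y=1, Z=2) weight 1/420
  … 64 more
Group by Z:
  weight(Z=1) = 1/20
  weight(Z=2) = 1/10
  weight(Z=3) = 1/10
Total weight = 1/20 + 1/10 + 1/10 = 1/4
P(Z=1 | obs) = 1/20 / 1/4 = 1/5
P(Z=2 | obs) = 1/10 / 1/4 = 2/5
P(Z=3 | obs) = 1/10 / 1/4 = 2/5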